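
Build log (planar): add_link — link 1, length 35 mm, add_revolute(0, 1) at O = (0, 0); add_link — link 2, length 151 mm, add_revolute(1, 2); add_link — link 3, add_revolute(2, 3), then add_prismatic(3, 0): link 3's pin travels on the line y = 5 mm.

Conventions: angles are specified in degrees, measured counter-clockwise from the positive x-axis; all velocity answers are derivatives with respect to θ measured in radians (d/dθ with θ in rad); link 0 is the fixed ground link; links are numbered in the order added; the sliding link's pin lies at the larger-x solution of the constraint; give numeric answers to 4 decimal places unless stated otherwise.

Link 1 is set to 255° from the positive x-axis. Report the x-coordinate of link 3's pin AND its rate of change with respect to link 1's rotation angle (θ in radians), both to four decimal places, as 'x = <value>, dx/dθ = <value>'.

geometry: r = 35 mm, L = 151 mm, e = 5 mm
crank pin P = (r cos θ, r sin θ) = (-9.058667, -33.807404)
h = r sin θ − e = -33.807404 − 5 = -38.807404
x = r cos θ + √(L² − h²) = -9.058667 + 145.928014 = 136.869348
dx/dθ = −r sin θ − h·r cos θ/√(L² − h²) (θ in radians; h = -38.807404) = 31.398385

x = 136.8693, dx/dθ = 31.3984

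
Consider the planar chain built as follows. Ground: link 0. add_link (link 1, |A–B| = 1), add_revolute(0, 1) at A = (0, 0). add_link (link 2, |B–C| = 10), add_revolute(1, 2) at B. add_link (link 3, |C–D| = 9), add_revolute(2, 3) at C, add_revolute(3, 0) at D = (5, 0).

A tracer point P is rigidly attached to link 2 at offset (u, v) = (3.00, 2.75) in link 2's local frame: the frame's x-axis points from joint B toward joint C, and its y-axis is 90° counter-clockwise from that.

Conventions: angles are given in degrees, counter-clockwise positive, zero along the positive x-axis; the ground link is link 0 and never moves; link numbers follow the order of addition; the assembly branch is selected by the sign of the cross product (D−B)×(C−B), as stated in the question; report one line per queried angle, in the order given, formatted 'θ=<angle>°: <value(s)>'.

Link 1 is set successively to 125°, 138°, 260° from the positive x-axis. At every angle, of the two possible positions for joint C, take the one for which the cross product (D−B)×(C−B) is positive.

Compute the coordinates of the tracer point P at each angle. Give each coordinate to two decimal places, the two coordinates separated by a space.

A=(0,0), D=(5.00,0)
θ=125°: B = A + 1.00·(cos125°, sin125°) = (-0.5736, 0.8192)
θ=125°: |BD| = 5.6335
θ=125°: circle(B,10.00) ∩ circle(D,9.00): a=4.5031, h=8.9287
θ=125°:   candidates: C₊=(5.1800,8.9982) cross=50.300; C₋=(2.5833,-8.6695) cross=-50.300
θ=125°:   branch + wants cross > 0 → take C=(5.1800,8.9982) (cross=50.300)
θ=125°: ex = (C−B)/|BC| = (0.5754,0.8179); ey = (-0.8179,0.5754)
θ=125°: P = B + 3.00·ex + 2.75·ey = (-1.0968,4.8551)
θ=138°: B = A + 1.00·(cos138°, sin138°) = (-0.7431, 0.6691)
θ=138°: |BD| = 5.7820
θ=138°: circle(B,10.00) ∩ circle(D,9.00): a=4.5340, h=8.9131
θ=138°:   candidates: C₊=(4.7919,8.9976) cross=51.535; C₋=(2.7289,-8.7087) cross=-51.535
θ=138°:   branch + wants cross > 0 → take C=(4.7919,8.9976) (cross=51.535)
θ=138°: ex = (C−B)/|BC| = (0.5535,0.8328); ey = (-0.8328,0.5535)
θ=138°: P = B + 3.00·ex + 2.75·ey = (-1.3730,4.6898)
θ=260°: B = A + 1.00·(cos260°, sin260°) = (-0.1736, -0.9848)
θ=260°: |BD| = 5.2665
θ=260°: circle(B,10.00) ∩ circle(D,9.00): a=4.4371, h=8.9617
θ=260°:   candidates: C₊=(2.5094,8.6485) cross=47.197; C₋=(5.8610,-8.9587) cross=-47.197
θ=260°:   branch + wants cross > 0 → take C=(2.5094,8.6485) (cross=47.197)
θ=260°: ex = (C−B)/|BC| = (0.2683,0.9633); ey = (-0.9633,0.2683)
θ=260°: P = B + 3.00·ex + 2.75·ey = (-2.0179,2.6430)

θ=125°: -1.10 4.86
θ=138°: -1.37 4.69
θ=260°: -2.02 2.64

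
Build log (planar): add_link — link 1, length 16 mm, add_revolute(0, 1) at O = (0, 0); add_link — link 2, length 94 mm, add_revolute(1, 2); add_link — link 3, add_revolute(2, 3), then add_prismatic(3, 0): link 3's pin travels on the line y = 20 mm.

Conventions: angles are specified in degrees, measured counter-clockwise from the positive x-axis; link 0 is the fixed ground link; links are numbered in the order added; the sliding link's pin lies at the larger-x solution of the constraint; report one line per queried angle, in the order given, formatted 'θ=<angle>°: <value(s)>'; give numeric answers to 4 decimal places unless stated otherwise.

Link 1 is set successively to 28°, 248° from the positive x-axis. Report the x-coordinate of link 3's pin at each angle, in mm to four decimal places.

geometry: r = 16 mm, L = 94 mm, e = 20 mm
θ=28°: crank pin P = (r cos θ, r sin θ) = (14.127161, 7.511545)
θ=28°: h = r sin θ − e = 7.511545 − 20 = -12.488455
θ=28°: x = r cos θ + √(L² − h²) = 14.127161 + 93.166724 = 107.293886
θ=248°: crank pin P = (r cos θ, r sin θ) = (-5.993705, -14.834942)
θ=248°: h = r sin θ − e = -14.834942 − 20 = -34.834942
θ=248°: x = r cos θ + √(L² − h²) = -5.993705 + 87.307084 = 81.313378

θ=28°: 107.2939
θ=248°: 81.3134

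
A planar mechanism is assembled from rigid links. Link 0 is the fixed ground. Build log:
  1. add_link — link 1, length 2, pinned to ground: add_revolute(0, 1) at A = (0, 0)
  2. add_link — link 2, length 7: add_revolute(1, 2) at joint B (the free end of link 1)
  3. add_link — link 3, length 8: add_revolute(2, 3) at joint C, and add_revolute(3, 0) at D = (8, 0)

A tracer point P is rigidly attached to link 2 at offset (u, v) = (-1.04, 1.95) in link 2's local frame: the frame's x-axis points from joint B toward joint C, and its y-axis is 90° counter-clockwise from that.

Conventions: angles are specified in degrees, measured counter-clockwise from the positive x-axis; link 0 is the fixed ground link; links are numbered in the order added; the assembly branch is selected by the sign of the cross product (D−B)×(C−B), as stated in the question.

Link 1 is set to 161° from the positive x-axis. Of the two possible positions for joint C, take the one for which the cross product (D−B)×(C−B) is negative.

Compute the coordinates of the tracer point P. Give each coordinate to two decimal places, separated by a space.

A=(0,0), D=(8.00,0)
B = A + 2.00·(cos161°, sin161°) = (-1.8910, 0.6511)
|BD| = 9.9124
circle(B,7.00) ∩ circle(D,8.00): a=4.1996, h=5.6003
  candidates: C₊=(2.6674,5.9635) cross=55.513; C₋=(1.9316,-5.2129) cross=-55.513
  branch - wants cross < 0 → take C=(1.9316,-5.2129) (cross=-55.513)
ex = (C−B)/|BC| = (0.5461,-0.8377); ey = (0.8377,0.5461)
P = B + -1.04·ex + 1.95·ey = (-0.8254,2.5873)

-0.83 2.59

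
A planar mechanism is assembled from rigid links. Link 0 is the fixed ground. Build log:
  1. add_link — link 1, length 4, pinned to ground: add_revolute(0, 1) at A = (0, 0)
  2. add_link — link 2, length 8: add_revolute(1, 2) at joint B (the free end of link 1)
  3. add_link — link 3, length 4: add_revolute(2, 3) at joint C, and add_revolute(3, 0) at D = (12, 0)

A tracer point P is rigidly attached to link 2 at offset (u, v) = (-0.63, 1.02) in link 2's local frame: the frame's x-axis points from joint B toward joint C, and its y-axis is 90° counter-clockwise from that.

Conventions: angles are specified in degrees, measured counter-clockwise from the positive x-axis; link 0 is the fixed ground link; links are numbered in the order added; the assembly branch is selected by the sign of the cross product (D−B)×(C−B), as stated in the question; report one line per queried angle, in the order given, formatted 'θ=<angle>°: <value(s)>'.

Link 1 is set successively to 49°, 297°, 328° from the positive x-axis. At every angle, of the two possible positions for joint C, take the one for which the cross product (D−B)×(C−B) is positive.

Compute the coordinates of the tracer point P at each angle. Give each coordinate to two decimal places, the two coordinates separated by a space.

A=(0,0), D=(12.00,0)
θ=49°: B = A + 4.00·(cos49°, sin49°) = (2.6242, 3.0188)
θ=49°: |BD| = 9.8498
θ=49°: circle(B,8.00) ∩ circle(D,4.00): a=7.3615, h=3.1318
θ=49°:   candidates: C₊=(10.5913,3.7437) cross=30.848; C₋=(8.6716,-2.2185) cross=-30.848
θ=49°:   branch + wants cross > 0 → take C=(10.5913,3.7437) (cross=30.848)
θ=49°: ex = (C−B)/|BC| = (0.9959,0.0906); ey = (-0.0906,0.9959)
θ=49°: P = B + -0.63·ex + 1.02·ey = (1.9044,3.9776)
θ=297°: B = A + 4.00·(cos297°, sin297°) = (1.8160, -3.5640)
θ=297°: |BD| = 10.7897
θ=297°: circle(B,8.00) ∩ circle(D,4.00): a=7.6192, h=2.4389
θ=297°:   candidates: C₊=(8.2019,1.2547) cross=26.314; C₋=(9.8131,-3.3492) cross=-26.314
θ=297°:   branch + wants cross > 0 → take C=(8.2019,1.2547) (cross=26.314)
θ=297°: ex = (C−B)/|BC| = (0.7982,0.6023); ey = (-0.6023,0.7982)
θ=297°: P = B + -0.63·ex + 1.02·ey = (0.6987,-3.1293)
θ=328°: B = A + 4.00·(cos328°, sin328°) = (3.3922, -2.1197)
θ=328°: |BD| = 8.8650
θ=328°: circle(B,8.00) ∩ circle(D,4.00): a=7.1398, h=3.6088
θ=328°:   candidates: C₊=(9.4620,3.0917) cross=31.992; C₋=(11.1878,-3.9167) cross=-31.992
θ=328°:   branch + wants cross > 0 → take C=(9.4620,3.0917) (cross=31.992)
θ=328°: ex = (C−B)/|BC| = (0.7587,0.6514); ey = (-0.6514,0.7587)
θ=328°: P = B + -0.63·ex + 1.02·ey = (2.2498,-1.7562)

θ=49°: 1.90 3.98
θ=297°: 0.70 -3.13
θ=328°: 2.25 -1.76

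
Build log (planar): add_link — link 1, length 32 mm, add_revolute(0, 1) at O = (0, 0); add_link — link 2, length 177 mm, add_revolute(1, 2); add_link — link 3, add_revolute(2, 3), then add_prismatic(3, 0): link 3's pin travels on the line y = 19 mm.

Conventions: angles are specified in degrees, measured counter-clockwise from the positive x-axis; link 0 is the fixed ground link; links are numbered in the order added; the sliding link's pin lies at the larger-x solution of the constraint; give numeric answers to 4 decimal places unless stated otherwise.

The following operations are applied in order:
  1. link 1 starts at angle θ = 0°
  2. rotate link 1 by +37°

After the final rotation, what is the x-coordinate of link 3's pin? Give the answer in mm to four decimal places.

geometry: r = 32 mm, L = 177 mm, e = 19 mm; θ starts at 0°
rotate link 1 by +37°: θ ← 0° +37° = 37°
crank pin P = (r cos θ, r sin θ) = (25.556336, 19.258081)
h = r sin θ − e = 19.258081 − 19 = 0.258081
x = r cos θ + √(L² − h²) = 25.556336 + 176.999812 = 202.556148

202.5561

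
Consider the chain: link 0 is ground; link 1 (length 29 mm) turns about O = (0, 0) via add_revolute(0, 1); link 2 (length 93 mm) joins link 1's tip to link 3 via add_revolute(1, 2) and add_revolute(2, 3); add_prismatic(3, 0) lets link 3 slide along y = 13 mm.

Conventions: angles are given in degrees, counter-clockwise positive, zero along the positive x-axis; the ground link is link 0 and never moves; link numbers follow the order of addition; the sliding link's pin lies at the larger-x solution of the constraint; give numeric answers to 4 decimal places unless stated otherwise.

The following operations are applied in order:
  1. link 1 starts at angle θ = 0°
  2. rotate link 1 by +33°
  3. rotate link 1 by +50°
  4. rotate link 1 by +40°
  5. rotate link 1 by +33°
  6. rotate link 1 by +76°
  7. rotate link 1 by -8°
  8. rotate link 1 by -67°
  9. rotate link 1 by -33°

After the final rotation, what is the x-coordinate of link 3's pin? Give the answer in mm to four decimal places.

geometry: r = 29 mm, L = 93 mm, e = 13 mm; θ starts at 0°
rotate link 1 by +33°: θ ← 0° +33° = 33°
rotate link 1 by +50°: θ ← 33° +50° = 83°
rotate link 1 by +40°: θ ← 83° +40° = 123°
rotate link 1 by +33°: θ ← 123° +33° = 156°
rotate link 1 by +76°: θ ← 156° +76° = 232°
rotate link 1 by -8°: θ ← 232° -8° = 224°
rotate link 1 by -67°: θ ← 224° -67° = 157°
rotate link 1 by -33°: θ ← 157° -33° = 124°
crank pin P = (r cos θ, r sin θ) = (-16.216594, 24.042090)
h = r sin θ − e = 24.042090 − 13 = 11.042090
x = r cos θ + √(L² − h²) = -16.216594 + 92.342148 = 76.125554

76.1256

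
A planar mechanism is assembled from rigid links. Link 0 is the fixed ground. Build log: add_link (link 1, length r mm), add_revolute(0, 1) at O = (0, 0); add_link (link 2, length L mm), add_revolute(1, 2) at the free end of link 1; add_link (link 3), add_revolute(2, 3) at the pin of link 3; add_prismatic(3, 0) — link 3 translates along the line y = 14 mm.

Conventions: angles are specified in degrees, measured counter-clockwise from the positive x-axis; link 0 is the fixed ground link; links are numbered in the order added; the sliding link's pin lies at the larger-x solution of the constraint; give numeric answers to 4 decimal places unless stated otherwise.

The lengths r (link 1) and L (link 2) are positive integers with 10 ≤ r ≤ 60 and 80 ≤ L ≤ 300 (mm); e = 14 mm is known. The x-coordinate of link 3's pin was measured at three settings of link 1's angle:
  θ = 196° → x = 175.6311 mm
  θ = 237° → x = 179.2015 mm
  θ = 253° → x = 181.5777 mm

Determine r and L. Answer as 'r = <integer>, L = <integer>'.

constraint per measurement: (x − r cos θ)² + (r sin θ − e)² = L²
subtracting the θ₁ and θ₂ equations cancels the r² and L² terms:
r = (x₁² − x₂²) / (2[(x₁cos θ₁ + e sin θ₁) − (x₂cos θ₂ + e sin θ₂)]) = 10.0000 → r = 10
L² = (x₁ − r cos θ₁)² + (r sin θ₁ − e)² = 34596.0107 → L = 186.0000 → L = 186
check at θ₃=253°: x = 181.5777 (printed 181.5777) ✓

r = 10, L = 186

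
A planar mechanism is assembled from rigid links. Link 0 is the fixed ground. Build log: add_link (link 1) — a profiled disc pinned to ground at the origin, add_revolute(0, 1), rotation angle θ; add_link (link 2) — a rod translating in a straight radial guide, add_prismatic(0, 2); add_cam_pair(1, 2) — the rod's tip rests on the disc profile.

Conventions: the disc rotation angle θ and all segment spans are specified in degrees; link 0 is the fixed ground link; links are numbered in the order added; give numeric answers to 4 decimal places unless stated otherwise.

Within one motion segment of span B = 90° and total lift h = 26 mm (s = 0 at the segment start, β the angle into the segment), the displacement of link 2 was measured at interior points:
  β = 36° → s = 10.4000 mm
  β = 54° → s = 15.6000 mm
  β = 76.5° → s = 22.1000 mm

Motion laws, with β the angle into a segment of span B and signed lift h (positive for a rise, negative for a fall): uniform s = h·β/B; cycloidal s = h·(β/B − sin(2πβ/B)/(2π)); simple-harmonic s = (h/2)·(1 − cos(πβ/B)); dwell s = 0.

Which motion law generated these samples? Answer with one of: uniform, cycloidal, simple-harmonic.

candidates at β/B = r: uniform s = h·r (linear in β); cycloidal s = h·(r − sin(2πr)/(2π)); simple-harmonic s = (h/2)(1 − cos(πr))
β=36°: printed 10.4000 | uniform 10.4000, cycloidal 7.9677, simple-harmonic 8.9828
β=54°: printed 15.6000 | uniform 15.6000, cycloidal 18.0323, simple-harmonic 17.0172
β=76.5°: printed 22.1000 | uniform 22.1000, cycloidal 25.4477, simple-harmonic 24.5831
only one law matches every sample → uniform

uniform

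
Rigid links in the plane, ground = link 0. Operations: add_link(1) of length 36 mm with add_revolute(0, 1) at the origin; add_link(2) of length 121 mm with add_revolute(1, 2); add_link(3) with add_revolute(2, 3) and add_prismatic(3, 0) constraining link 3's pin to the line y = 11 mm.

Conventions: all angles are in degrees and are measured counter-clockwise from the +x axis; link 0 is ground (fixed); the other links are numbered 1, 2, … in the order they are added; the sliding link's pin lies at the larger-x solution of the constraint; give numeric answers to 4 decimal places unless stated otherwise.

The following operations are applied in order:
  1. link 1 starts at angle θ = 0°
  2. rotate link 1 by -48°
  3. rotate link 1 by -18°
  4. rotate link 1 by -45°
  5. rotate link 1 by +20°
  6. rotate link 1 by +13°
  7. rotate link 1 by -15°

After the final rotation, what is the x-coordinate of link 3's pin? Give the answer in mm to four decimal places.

geometry: r = 36 mm, L = 121 mm, e = 11 mm; θ starts at 0°
rotate link 1 by -48°: θ ← 0° -48° = -48°
rotate link 1 by -18°: θ ← -48° -18° = -66°
rotate link 1 by -45°: θ ← -66° -45° = -111°
rotate link 1 by +20°: θ ← -111° +20° = -91°
rotate link 1 by +13°: θ ← -91° +13° = -78°
rotate link 1 by -15°: θ ← -78° -15° = -93°
crank pin P = (r cos θ, r sin θ) = (-1.884094, -35.950663)
h = r sin θ − e = -35.950663 − 11 = -46.950663
x = r cos θ + √(L² − h²) = -1.884094 + 111.519663 = 109.635569

109.6356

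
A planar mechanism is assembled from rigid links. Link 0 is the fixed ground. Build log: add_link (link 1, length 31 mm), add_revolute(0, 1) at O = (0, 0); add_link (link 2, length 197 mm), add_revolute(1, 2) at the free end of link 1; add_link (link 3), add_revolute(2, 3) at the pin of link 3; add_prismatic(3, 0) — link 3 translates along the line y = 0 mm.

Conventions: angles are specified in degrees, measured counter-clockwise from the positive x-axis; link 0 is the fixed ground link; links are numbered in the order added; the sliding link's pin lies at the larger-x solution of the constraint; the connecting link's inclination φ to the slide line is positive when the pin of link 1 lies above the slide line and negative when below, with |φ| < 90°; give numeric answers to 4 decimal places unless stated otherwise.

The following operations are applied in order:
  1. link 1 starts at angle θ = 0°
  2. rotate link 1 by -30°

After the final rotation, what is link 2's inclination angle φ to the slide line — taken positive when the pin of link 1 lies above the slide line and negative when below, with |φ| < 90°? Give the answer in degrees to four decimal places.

geometry: r = 31 mm, L = 197 mm, e = 0 mm; θ starts at 0°
rotate link 1 by -30°: θ ← 0° -30° = -30°
h = r sin θ − e = -15.500000 − 0 = -15.500000
sin φ = h / L = -15.500000 / 197 = -0.07868020
φ = arcsin(-0.07868020) = -4.512708°

-4.5127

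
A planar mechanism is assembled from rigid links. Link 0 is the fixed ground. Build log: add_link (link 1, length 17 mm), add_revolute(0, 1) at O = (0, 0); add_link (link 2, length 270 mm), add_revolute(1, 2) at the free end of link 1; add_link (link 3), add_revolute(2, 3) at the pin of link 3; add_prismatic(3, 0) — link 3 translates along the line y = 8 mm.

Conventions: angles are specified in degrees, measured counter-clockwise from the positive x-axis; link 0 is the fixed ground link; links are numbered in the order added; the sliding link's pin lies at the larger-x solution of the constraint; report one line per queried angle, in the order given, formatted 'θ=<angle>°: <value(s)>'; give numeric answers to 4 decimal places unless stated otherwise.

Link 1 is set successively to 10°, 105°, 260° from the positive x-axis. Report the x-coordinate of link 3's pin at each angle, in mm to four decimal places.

geometry: r = 17 mm, L = 270 mm, e = 8 mm
θ=10°: crank pin P = (r cos θ, r sin θ) = (16.741732, 2.952019)
θ=10°: h = r sin θ − e = 2.952019 − 8 = -5.047981
θ=10°: x = r cos θ + √(L² − h²) = 16.741732 + 269.952807 = 286.694539
θ=105°: crank pin P = (r cos θ, r sin θ) = (-4.399924, 16.420739)
θ=105°: h = r sin θ − e = 16.420739 − 8 = 8.420739
θ=105°: x = r cos θ + √(L² − h²) = -4.399924 + 269.868655 = 265.468732
θ=260°: crank pin P = (r cos θ, r sin θ) = (-2.952019, -16.741732)
θ=260°: h = r sin θ − e = -16.741732 − 8 = -24.741732
θ=260°: x = r cos θ + √(L² − h²) = -2.952019 + 268.863993 = 265.911974

θ=10°: 286.6945
θ=105°: 265.4687
θ=260°: 265.9120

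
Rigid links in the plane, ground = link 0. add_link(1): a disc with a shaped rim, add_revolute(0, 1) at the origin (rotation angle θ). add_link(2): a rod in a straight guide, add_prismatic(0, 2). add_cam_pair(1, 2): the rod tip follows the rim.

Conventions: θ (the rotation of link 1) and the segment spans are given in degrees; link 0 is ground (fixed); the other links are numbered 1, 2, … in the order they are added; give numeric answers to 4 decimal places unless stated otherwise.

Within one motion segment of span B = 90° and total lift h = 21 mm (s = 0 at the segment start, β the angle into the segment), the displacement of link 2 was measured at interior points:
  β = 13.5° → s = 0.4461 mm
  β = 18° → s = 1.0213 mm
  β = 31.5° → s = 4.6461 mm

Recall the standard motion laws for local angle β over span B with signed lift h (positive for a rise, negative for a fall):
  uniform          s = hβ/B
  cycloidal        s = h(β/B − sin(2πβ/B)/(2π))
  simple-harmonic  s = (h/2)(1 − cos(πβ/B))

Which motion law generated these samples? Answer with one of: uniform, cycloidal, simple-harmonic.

candidates at β/B = r: uniform s = h·r (linear in β); cycloidal s = h·(r − sin(2πr)/(2π)); simple-harmonic s = (h/2)(1 − cos(πr))
β=13.5°: printed 0.4461 | uniform 3.1500, cycloidal 0.4461, simple-harmonic 1.1444
β=18°: printed 1.0213 | uniform 4.2000, cycloidal 1.0213, simple-harmonic 2.0053
β=31.5°: printed 4.6461 | uniform 7.3500, cycloidal 4.6461, simple-harmonic 5.7331
only one law matches every sample → cycloidal

cycloidal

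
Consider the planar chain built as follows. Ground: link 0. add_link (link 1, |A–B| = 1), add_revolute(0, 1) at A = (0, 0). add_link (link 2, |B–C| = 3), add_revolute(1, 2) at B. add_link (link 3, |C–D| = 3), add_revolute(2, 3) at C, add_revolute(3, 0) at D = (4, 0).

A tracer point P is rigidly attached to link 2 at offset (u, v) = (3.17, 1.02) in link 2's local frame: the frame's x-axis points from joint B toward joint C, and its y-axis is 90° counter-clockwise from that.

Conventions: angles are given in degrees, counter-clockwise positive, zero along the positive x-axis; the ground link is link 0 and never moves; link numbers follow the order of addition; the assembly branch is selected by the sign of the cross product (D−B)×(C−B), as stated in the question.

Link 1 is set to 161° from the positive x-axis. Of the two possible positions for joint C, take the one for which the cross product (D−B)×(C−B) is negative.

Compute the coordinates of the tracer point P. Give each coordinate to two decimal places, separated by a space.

A=(0,0), D=(4.00,0)
B = A + 1.00·(cos161°, sin161°) = (-0.9455, 0.3256)
|BD| = 4.9562
circle(B,3.00) ∩ circle(D,3.00): a=2.4781, h=1.6908
  candidates: C₊=(1.6383,1.8500) cross=8.380; C₋=(1.4162,-1.5244) cross=-8.380
  branch - wants cross < 0 → take C=(1.4162,-1.5244) (cross=-8.380)
ex = (C−B)/|BC| = (0.7872,-0.6167); ey = (0.6167,0.7872)
P = B + 3.17·ex + 1.02·ey = (2.1790,-0.8263)

2.18 -0.83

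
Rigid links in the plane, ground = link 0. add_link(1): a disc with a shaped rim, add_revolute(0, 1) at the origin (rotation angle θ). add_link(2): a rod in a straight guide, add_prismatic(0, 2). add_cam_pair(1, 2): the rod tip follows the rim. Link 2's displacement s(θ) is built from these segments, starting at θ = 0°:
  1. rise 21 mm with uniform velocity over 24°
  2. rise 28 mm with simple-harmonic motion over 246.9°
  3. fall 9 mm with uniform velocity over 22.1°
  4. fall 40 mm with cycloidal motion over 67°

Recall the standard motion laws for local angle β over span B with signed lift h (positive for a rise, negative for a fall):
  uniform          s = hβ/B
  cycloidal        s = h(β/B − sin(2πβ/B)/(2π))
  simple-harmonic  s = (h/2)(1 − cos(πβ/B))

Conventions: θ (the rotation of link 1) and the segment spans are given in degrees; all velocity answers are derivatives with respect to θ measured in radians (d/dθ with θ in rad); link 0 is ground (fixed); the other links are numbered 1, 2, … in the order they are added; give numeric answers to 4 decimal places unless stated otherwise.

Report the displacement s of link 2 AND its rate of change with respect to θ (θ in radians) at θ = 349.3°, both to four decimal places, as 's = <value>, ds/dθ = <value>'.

segment 1 (0° to 24°, uniform, h = 21) is passed completely: s = 0.0000 + (21) = 21.0000
segment 2 (24° to 270.9°, simple-harmonic, h = 28) is passed completely: s = 21.0000 + (28) = 49.0000
segment 3 (270.9° to 293°, uniform, h = -9) is passed completely: s = 49.0000 + (-9) = 40.0000
θ = 349.3° falls in segment 4 (293° to 360°, cycloidal, h = -40): β = 349.3 − 293 = 56.3°, B = 67°; Δs = -40·(0.8403 − sin(2π·0.8403)/(2π)) = -38.9807; s = 40.0000 − 38.9807 = 1.0193
velocity in seg [293°–360°] (cycloidal), θ in radians: β = 56.3° = 0.9826 rad, B = 67° = 1.1694 rad; ds/dθ = (h/B)(1 − cos(2πβ/B)) = ((-40)/1.1694)(1 − cos(2π·0.8403)) = -15.823574 mm/rad

s = 1.0193, ds/dθ = -15.8236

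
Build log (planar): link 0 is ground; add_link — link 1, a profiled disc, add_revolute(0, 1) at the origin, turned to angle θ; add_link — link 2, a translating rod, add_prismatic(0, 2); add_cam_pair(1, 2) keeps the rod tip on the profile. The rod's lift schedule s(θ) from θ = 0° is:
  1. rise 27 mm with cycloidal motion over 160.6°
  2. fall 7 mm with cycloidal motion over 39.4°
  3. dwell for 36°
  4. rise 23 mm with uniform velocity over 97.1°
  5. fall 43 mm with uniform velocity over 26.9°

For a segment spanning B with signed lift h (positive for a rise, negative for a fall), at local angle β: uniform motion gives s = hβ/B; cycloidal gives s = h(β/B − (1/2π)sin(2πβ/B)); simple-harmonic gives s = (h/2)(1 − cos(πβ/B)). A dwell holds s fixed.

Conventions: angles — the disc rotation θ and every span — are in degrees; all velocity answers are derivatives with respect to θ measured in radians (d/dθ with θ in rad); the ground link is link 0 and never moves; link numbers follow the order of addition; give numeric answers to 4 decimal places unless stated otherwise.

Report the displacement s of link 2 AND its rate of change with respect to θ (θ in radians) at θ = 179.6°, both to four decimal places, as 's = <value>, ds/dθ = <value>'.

seg 1 [0°–160.6°] cycloidal, h=27: full span → s += 27 → s = 27.0000
seg 2 [160.6°–200°] cycloidal, h=-7: θ=179.6° here. β=19, B=39.4. -7·(0.4822 − sin(2π·0.4822)/(2π)) = -3.2515 → s = 23.7485
velocity in seg [160.6°–200°] (cycloidal), θ in radians: β = 19° = 0.3316 rad, B = 39.4° = 0.6877 rad; ds/dθ = (h/B)(1 − cos(2πβ/B)) = ((-7)/0.6877)(1 − cos(2π·0.4822)) = -20.295548 mm/rad

s = 23.7485, ds/dθ = -20.2955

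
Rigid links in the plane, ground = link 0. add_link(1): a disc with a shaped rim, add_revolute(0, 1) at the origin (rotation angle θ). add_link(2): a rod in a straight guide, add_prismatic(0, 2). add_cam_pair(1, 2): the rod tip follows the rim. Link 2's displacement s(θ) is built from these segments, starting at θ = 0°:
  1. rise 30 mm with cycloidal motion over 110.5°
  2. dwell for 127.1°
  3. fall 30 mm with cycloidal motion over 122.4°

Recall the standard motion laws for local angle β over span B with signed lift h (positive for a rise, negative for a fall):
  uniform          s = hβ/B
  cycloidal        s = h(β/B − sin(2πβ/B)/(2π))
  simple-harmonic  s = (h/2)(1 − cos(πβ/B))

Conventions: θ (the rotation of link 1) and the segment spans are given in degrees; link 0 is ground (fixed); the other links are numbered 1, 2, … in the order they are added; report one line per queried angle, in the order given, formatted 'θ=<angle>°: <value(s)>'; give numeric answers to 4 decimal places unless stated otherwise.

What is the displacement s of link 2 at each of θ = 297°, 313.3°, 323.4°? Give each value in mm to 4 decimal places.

segment 1 (0° to 110.5°, cycloidal, h = 30) is passed completely: s = 0.0000 + (30) = 30.0000
segment 2 (110.5° to 237.6°, dwell): s unchanged at 30.0000
θ = 297° falls in segment 3 (237.6° to 360°, cycloidal, h = -30): β = 297 − 237.6 = 59.4°, B = 122.4°; Δs = -30·(0.4853 − sin(2π·0.4853)/(2π)) = -14.1183; s = 30.0000 − 14.1183 = 15.8817
θ = 313.3° falls in segment 3 (237.6° to 360°, cycloidal, h = -30): β = 313.3 − 237.6 = 75.7°, B = 122.4°; Δs = -30·(0.6185 − sin(2π·0.6185)/(2π)) = -21.7887; s = 30.0000 − 21.7887 = 8.2113
θ = 323.4° falls in segment 3 (237.6° to 360°, cycloidal, h = -30): β = 323.4 − 237.6 = 85.8°, B = 122.4°; Δs = -30·(0.7010 − sin(2π·0.7010)/(2π)) = -25.5794; s = 30.0000 − 25.5794 = 4.4206

θ=297°: 15.8817
θ=313.3°: 8.2113
θ=323.4°: 4.4206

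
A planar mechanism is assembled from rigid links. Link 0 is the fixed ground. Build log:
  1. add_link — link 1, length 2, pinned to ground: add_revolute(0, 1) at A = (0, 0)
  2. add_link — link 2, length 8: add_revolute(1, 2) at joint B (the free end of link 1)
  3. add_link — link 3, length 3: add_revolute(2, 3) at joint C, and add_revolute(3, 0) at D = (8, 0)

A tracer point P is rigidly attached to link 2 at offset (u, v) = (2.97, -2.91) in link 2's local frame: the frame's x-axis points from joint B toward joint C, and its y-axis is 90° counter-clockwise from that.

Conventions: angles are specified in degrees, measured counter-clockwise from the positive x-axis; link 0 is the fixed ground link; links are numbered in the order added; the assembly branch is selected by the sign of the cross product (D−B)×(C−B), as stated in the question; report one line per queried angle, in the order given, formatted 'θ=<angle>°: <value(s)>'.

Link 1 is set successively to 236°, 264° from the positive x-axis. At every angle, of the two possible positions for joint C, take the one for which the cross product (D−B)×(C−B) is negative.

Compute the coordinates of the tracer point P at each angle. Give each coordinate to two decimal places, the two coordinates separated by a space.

A=(0,0), D=(8.00,0)
θ=236°: B = A + 2.00·(cos236°, sin236°) = (-1.1184, -1.6581)
θ=236°: |BD| = 9.2679
θ=236°: circle(B,8.00) ∩ circle(D,3.00): a=7.6012, h=2.4944
θ=236°:   candidates: C₊=(5.9139,2.1560) cross=23.118; C₋=(6.8064,-2.7523) cross=-23.118
θ=236°:   branch - wants cross < 0 → take C=(6.8064,-2.7523) (cross=-23.118)
θ=236°: ex = (C−B)/|BC| = (0.9906,-0.1368); ey = (0.1368,0.9906)
θ=236°: P = B + 2.97·ex + -2.91·ey = (1.4257,-4.9470)
θ=264°: B = A + 2.00·(cos264°, sin264°) = (-0.2091, -1.9890)
θ=264°: |BD| = 8.4466
θ=264°: circle(B,8.00) ∩ circle(D,3.00): a=7.4790, h=2.8397
θ=264°:   candidates: C₊=(6.3910,2.5320) cross=23.986; C₋=(7.7284,-2.9877) cross=-23.986
θ=264°:   branch - wants cross < 0 → take C=(7.7284,-2.9877) (cross=-23.986)
θ=264°: ex = (C−B)/|BC| = (0.9922,-0.1248); ey = (0.1248,0.9922)
θ=264°: P = B + 2.97·ex + -2.91·ey = (2.3745,-5.2470)

θ=236°: 1.43 -4.95
θ=264°: 2.37 -5.25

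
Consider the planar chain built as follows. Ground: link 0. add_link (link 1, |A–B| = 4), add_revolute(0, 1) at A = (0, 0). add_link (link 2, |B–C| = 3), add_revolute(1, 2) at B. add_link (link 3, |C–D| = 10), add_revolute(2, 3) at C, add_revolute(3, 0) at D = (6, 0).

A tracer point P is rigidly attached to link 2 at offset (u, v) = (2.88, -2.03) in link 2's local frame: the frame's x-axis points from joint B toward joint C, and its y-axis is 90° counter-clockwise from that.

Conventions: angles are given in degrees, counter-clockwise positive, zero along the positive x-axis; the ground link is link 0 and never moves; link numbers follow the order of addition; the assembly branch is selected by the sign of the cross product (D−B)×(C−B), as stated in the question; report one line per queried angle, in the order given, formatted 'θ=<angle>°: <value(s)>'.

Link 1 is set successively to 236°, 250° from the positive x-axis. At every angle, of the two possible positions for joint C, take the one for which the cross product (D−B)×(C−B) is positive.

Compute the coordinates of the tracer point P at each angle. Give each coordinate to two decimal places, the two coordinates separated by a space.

A=(0,0), D=(6.00,0)
θ=236°: B = A + 4.00·(cos236°, sin236°) = (-2.2368, -3.3162)
θ=236°: |BD| = 8.8793
θ=236°: circle(B,3.00) ∩ circle(D,10.00): a=-0.6847, h=2.9208
θ=236°:   candidates: C₊=(-3.9627,-0.8624) cross=25.935; C₋=(-1.7811,-6.2813) cross=-25.935
θ=236°:   branch + wants cross > 0 → take C=(-3.9627,-0.8624) (cross=25.935)
θ=236°: ex = (C−B)/|BC| = (-0.5753,0.8179); ey = (-0.8179,-0.5753)
θ=236°: P = B + 2.88·ex + -2.03·ey = (-2.2333,0.2074)
θ=250°: B = A + 4.00·(cos250°, sin250°) = (-1.3681, -3.7588)
θ=250°: |BD| = 8.2715
θ=250°: circle(B,3.00) ∩ circle(D,10.00): a=-1.3651, h=2.6714
θ=250°:   candidates: C₊=(-3.7981,-1.9995) cross=22.096; C₋=(-1.3701,-6.7588) cross=-22.096
θ=250°:   branch + wants cross > 0 → take C=(-3.7981,-1.9995) (cross=22.096)
θ=250°: ex = (C−B)/|BC| = (-0.8100,0.5864); ey = (-0.5864,-0.8100)
θ=250°: P = B + 2.88·ex + -2.03·ey = (-2.5104,-0.4255)

θ=236°: -2.23 0.21
θ=250°: -2.51 -0.43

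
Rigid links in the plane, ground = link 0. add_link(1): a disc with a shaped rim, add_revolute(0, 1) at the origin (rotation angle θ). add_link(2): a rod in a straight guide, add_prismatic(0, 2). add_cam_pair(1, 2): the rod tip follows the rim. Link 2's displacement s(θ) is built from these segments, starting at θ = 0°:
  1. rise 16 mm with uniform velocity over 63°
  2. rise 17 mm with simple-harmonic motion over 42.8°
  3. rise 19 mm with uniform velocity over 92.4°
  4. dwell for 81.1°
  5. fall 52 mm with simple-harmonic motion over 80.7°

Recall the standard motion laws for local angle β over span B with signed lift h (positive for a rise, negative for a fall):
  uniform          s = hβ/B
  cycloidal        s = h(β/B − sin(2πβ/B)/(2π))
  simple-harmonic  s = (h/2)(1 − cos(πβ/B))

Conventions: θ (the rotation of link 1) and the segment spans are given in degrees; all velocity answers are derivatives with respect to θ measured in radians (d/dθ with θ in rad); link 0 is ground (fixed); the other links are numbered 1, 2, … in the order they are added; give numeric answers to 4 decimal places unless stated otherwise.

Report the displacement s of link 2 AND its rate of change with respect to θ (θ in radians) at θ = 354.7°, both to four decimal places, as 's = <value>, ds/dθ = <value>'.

segment 1 (0° to 63°, uniform, h = 16) is passed completely: s = 0.0000 + (16) = 16.0000
segment 2 (63° to 105.8°, simple-harmonic, h = 17) is passed completely: s = 16.0000 + (17) = 33.0000
segment 3 (105.8° to 198.2°, uniform, h = 19) is passed completely: s = 33.0000 + (19) = 52.0000
segment 4 (198.2° to 279.3°, dwell): s unchanged at 52.0000
θ = 354.7° falls in segment 5 (279.3° to 360°, simple-harmonic, h = -52): β = 354.7 − 279.3 = 75.4°, B = 80.7°; Δs = -52/2·(1 − cos(π·0.9343)) = -51.4485; s = 52.0000 − 51.4485 = 0.5515
velocity in seg [279.3°–360°] (simple-harmonic), θ in radians: β = 75.4° = 1.3160 rad, B = 80.7° = 1.4085 rad; ds/dθ = (πh/(2B)) sin(πβ/B) = (π·(-52)/(2·1.4085)) sin(π·0.9343) = -11.880612 mm/rad

s = 0.5515, ds/dθ = -11.8806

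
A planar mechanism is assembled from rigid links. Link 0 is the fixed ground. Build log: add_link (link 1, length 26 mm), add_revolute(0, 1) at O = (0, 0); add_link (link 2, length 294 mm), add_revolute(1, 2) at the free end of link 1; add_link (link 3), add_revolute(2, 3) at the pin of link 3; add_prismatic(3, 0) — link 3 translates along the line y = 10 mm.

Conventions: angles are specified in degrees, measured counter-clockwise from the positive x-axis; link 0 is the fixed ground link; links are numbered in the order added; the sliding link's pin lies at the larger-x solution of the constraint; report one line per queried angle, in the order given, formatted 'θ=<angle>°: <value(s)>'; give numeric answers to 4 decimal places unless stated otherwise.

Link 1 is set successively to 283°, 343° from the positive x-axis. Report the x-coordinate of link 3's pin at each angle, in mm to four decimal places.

geometry: r = 26 mm, L = 294 mm, e = 10 mm
θ=283°: crank pin P = (r cos θ, r sin θ) = (5.848727, -25.333622)
θ=283°: h = r sin θ − e = -25.333622 − 10 = -35.333622
θ=283°: x = r cos θ + √(L² − h²) = 5.848727 + 291.869038 = 297.717765
θ=343°: crank pin P = (r cos θ, r sin θ) = (24.863924, -7.601664)
θ=343°: h = r sin θ − e = -7.601664 − 10 = -17.601664
θ=343°: x = r cos θ + √(L² − h²) = 24.863924 + 293.472625 = 318.336548

θ=283°: 297.7178
θ=343°: 318.3365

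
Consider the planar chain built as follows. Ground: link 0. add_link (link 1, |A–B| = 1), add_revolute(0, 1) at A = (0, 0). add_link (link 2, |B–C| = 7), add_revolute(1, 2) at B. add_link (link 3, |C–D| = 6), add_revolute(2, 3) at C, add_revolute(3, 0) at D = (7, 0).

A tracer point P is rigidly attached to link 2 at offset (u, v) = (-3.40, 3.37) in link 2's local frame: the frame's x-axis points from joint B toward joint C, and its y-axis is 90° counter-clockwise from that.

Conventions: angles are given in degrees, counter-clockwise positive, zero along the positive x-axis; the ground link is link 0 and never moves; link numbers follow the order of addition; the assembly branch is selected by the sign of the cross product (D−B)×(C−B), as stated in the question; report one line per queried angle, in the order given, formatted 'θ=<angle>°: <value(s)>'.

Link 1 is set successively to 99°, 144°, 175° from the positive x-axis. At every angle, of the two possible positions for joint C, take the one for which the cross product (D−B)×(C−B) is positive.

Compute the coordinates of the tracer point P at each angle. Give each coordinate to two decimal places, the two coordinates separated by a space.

A=(0,0), D=(7.00,0)
θ=99°: B = A + 1.00·(cos99°, sin99°) = (-0.1564, 0.9877)
θ=99°: |BD| = 7.2243
θ=99°: circle(B,7.00) ∩ circle(D,6.00): a=4.5119, h=5.3519
θ=99°:   candidates: C₊=(5.0448,5.6725) cross=38.664; C₋=(3.5814,-4.9308) cross=-38.664
θ=99°:   branch + wants cross > 0 → take C=(5.0448,5.6725) (cross=38.664)
θ=99°: ex = (C−B)/|BC| = (0.7430,0.6693); ey = (-0.6693,0.7430)
θ=99°: P = B + -3.40·ex + 3.37·ey = (-4.9381,1.2162)
θ=144°: B = A + 1.00·(cos144°, sin144°) = (-0.8090, 0.5878)
θ=144°: |BD| = 7.8311
θ=144°: circle(B,7.00) ∩ circle(D,6.00): a=4.7456, h=5.1458
θ=144°:   candidates: C₊=(4.3094,5.3629) cross=40.297; C₋=(3.5369,-4.8997) cross=-40.297
θ=144°:   branch + wants cross > 0 → take C=(4.3094,5.3629) (cross=40.297)
θ=144°: ex = (C−B)/|BC| = (0.7312,0.6822); ey = (-0.6822,0.7312)
θ=144°: P = B + -3.40·ex + 3.37·ey = (-5.5940,0.7326)
θ=175°: B = A + 1.00·(cos175°, sin175°) = (-0.9962, 0.0872)
θ=175°: |BD| = 7.9967
θ=175°: circle(B,7.00) ∩ circle(D,6.00): a=4.8112, h=5.0845
θ=175°:   candidates: C₊=(3.8701,5.1190) cross=40.659; C₋=(3.7593,-5.0495) cross=-40.659
θ=175°:   branch + wants cross > 0 → take C=(3.8701,5.1190) (cross=40.659)
θ=175°: ex = (C−B)/|BC| = (0.6952,0.7188); ey = (-0.7188,0.6952)
θ=175°: P = B + -3.40·ex + 3.37·ey = (-5.7823,-0.0141)

θ=99°: -4.94 1.22
θ=144°: -5.59 0.73
θ=175°: -5.78 -0.01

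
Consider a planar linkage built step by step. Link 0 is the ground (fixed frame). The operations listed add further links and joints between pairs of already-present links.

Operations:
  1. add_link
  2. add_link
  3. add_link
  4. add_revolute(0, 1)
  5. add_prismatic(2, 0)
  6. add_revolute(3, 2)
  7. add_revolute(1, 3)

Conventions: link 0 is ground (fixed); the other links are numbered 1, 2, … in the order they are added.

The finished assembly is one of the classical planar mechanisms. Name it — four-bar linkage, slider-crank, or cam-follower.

links: 4 (incl. ground); joints: 3 revolute, 1 prismatic, 0 higher (cam) pair, forming one closed loop
4 links, 3 revolutes + 1 prismatic in one loop → slider-crank

slider-crank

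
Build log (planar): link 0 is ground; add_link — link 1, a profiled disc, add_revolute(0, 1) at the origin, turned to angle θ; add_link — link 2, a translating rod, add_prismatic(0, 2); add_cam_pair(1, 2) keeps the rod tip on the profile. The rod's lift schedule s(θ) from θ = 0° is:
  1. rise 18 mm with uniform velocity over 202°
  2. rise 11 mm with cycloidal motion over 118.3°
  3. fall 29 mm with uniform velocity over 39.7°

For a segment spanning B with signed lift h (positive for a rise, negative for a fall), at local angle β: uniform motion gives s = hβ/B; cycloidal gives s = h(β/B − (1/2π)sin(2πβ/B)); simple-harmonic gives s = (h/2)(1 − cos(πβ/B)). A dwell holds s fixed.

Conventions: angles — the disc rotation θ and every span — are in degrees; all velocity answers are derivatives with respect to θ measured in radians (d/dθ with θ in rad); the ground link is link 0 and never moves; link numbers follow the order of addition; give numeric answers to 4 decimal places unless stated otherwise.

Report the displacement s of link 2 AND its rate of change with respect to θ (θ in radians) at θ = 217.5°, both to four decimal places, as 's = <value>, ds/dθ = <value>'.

seg 1 [0°–202°] uniform, h=18: full span → s += 18 → s = 18.0000
seg 2 [202°–320.3°] cycloidal, h=11: θ=217.5° here. β=15.5, B=118.3. 11·(0.1310 − sin(2π·0.1310)/(2π)) = 0.1574 → s = 18.1574
velocity in seg [202°–320.3°] (cycloidal), θ in radians: β = 15.5° = 0.2705 rad, B = 118.3° = 2.0647 rad; ds/dθ = (h/B)(1 − cos(2πβ/B)) = (11/2.0647)(1 − cos(2π·0.1310)) = 1.705637 mm/rad

s = 18.1574, ds/dθ = 1.7056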